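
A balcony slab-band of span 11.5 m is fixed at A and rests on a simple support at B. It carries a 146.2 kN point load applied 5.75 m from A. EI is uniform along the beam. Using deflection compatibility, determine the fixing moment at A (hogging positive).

Remove the prop at B; the released (primary) structure is a cantilever built in at A.
Deflection at B on the released cantilever, summing each load's contribution:
  point load 146.2 at a = 5.75: Pa²(3L − a)/(6EI) = 23162/EI
Flexibility coefficient — unit upward force at B: δ_{BB} = L³/(3EI) = 507/EI.
Compatibility at B: δ_0 − R_B·δ_{BB} = 0, so R_B = 23162/507 = 45.69 kN.
Moment equilibrium about A: M_A = Σ(load moments about A) − R_B·L = 840.6 − 45.69×11.5 = 315.2 kN·m.

M_A = 315.2 kN·m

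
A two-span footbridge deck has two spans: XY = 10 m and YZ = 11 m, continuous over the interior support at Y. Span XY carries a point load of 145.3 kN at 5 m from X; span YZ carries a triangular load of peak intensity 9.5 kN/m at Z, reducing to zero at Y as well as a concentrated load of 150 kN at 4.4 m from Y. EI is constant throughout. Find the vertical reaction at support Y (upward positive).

R_Y = 243.2 kN

Release continuity at Y by inserting a hinge; the redundant is the internal moment M_Y. The primary structure is two simply-supported spans XY and YZ.
End slopes at the hinge Y, treating each span as simply supported:
  span XY: point load 145.3 at a = 5: Pab(L + a)/(6LEI) = 908.1/EI
  span YZ: triangular load, peak 9.5: 7w₀L³/(360EI) = 245.9/EI
  span YZ: point load 150 at a = 4.4: Pab(L + b)/(6LEI) = 1162/EI
  relative rotation θ_0 = (908.1 + 1407)/EI = 2316/EI
A unit hogging moment at Y produces rotation L₁/(3EI) + L₂/(3EI) = 7/EI.
Compatibility: M_Y·(L₁+L₂)/(3EI) = θ_0, giving M_Y = 330.8 kN·m (hogging).
Span XY, ΣM about X with M_Y applied at Y: R_Y^{XY}·10 = 726.5 + 330.8, so R_Y^{XY} = 105.7 kN and R_X = 145.3 − 105.7 = 39.57 kN.
Span YZ, ΣM about Z: R_Y^{YZ}·11 = 1182 + 330.8, so R_Y^{YZ} = 137.5 kN and R_Z = 202.2 − 137.5 = 64.76 kN.
R_Y = 105.7 + 137.5 = 243.2 kN.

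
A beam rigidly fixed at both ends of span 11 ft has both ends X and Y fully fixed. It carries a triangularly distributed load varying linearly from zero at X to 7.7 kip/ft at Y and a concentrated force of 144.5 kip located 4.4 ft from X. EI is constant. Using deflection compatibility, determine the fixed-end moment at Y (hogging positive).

M_Y = 199.2 kip·ft

Take the two fixed-end moments M_X, M_Y as redundants; the released structure is the simple span XY.
On the primary (simply-supported) span, the end slopes from the loading are:
  at X: triangular load, peak 7.7: 7w₀L³/(360EI) = 199.3/EI
  at Y: triangular load, peak 7.7: w₀L³/(45EI) = 227.7/EI
  at X: point load 144.5 at a = 4.4: Pab(L + b)/(6LEI) = 1119/EI
  at Y: point load 144.5 at a = 4.4: Pab(L + a)/(6LEI) = 979.1/EI
  θ_X0 = 1318/EI,  θ_Y0 = 1207/EI
Flexibility coefficients: a unit moment at one end gives L/(3EI) there and L/(6EI) at the far end, so f₁₁ = f₂₂ = 3.667/EI and f₁₂ = f₂₁ = 1.833/EI.
Compatibility — zero rotation at each built-in end:
  3.667 M_X + 1.833 M_Y = 1318
  1.833 M_X + 3.667 M_Y = 1207
Solving the pair gives M_X = 259.9 kip·ft and M_Y = 199.2 kip·ft (hogging).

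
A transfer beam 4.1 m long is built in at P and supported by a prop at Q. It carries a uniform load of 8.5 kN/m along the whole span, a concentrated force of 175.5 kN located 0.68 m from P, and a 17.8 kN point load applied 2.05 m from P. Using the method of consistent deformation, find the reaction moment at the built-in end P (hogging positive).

Remove the prop at Q; the released (primary) structure is a cantilever built in at P.
Free-end deflection of the primary structure under the applied loading (downward +):
  UDL 8.5: wL⁴/(8EI) = 300.2/EI
  point load 175.5 at a = 0.68: Pa²(3L − a)/(6EI) = 157.2/EI
  point load 17.8 at a = 2.05: Pa²(3L − a)/(6EI) = 127.8/EI
  δ_0 = 585.2/EI
Flexibility coefficient — unit upward force at Q: δ_{QQ} = L³/(3EI) = 22.97/EI.
Compatibility at Q: δ_0 − R_Q·δ_{QQ} = 0, so R_Q = 585.2/22.97 = 25.47 kN.
Moment equilibrium about P: M_P = Σ(load moments about P) − R_Q·L = 227.3 − 25.47×4.1 = 122.8 kN·m.

M_P = 122.8 kN·m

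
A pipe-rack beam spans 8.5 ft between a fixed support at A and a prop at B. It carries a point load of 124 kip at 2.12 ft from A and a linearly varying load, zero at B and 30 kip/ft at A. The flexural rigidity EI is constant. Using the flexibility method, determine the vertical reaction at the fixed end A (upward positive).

Remove the prop at B; the released (primary) structure is a cantilever built in at A.
Downward deflection at the released point B due to the loads:
  point load 124 at a = 2.12: Pa²(3L − a)/(6EI) = 2172/EI
  triangular load, peak 30 at the fixed end: w₀L⁴/(30EI) = 5220/EI
  δ_0 = 7392/EI
Tip deflection under a unit load at B: L³/(3EI) = 204.7/EI.
The prop prevents deflection at B: R_B = δ_0/δ_{BB} = 7392/204.7 = 36.11 kip.
Vertical equilibrium: R_A = ΣP − R_B = 251.5 − 36.11 = 215.4 kip.

R_A = 215.4 kip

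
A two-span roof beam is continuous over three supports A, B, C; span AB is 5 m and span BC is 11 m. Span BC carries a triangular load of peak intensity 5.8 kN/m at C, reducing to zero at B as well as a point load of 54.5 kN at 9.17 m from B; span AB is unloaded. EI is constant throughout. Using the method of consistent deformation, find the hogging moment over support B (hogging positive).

Release continuity at B by inserting a hinge; the redundant is the internal moment M_B. The primary structure is two simply-supported spans AB and BC.
Rotations at B on the released spans (each span's end-slope, ×1/EI):
  span BC: triangular load, peak 5.8: 7w₀L³/(360EI) = 150.1/EI
  span BC: point load 54.5 at a = 9.17: Pab(L + b)/(6LEI) = 177.8/EI
  relative rotation θ_0 = (0 + 327.9)/EI = 327.9/EI
A unit hogging moment at B produces rotation L₁/(3EI) + L₂/(3EI) = 5.333/EI.
Compatibility: M_B·(L₁+L₂)/(3EI) = θ_0, giving M_B = 61.48 kN·m (hogging).

M_B = 61.48 kN·m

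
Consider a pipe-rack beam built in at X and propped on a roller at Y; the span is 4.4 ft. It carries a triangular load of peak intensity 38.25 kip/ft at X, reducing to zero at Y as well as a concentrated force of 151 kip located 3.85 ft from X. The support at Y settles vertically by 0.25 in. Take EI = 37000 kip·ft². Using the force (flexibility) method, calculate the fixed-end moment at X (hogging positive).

Take the reaction at Y as the redundant and release it; the primary structure is a cantilever fixed at X.
Free-end deflection of the primary structure under the applied loading (downward +):
  triangular load, peak 38.25 at the fixed end: w₀L⁴/(30EI) = 477.9/EI
  point load 151 at a = 3.85: Pa²(3L − a)/(6EI) = 3488/EI
  δ_0 = 3966/EI
Flexibility coefficient — unit upward force at Y: δ_{YY} = L³/(3EI) = 28.39/EI.
With EI = 37000 kip·ft²: δ_0 = 0.10718 ft and δ_{YY} = 0.000767 ft/kip.
Compatibility — the beam at Y must follow the support down by 0.02083 ft: δ_0 − R_Y·δ_{YY} = 0.02083, so R_Y = (0.10718 − 0.02083)/0.000767 = 112.5 kip.
Moment equilibrium about X: M_X = Σ(load moments about X) − R_Y·L = 704.8 − 112.5×4.4 = 209.7 kip·ft.

M_X = 209.7 kip·ft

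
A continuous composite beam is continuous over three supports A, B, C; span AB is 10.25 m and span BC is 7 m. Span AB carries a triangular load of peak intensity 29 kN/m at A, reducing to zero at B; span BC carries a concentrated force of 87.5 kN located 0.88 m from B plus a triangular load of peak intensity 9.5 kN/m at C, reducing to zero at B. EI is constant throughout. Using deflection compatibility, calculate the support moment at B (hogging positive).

M_B = 142.2 kN·m

Release continuity at B by inserting a hinge; the redundant is the internal moment M_B. The primary structure is two simply-supported spans AB and BC.
End slopes at the hinge B, treating each span as simply supported:
  span AB: triangular load, peak 29: 7w₀L³/(360EI) = 607.2/EI
  span BC: point load 87.5 at a = 0.88: Pab(L + b)/(6LEI) = 147.2/EI
  span BC: triangular load, peak 9.5: 7w₀L³/(360EI) = 63.36/EI
  relative rotation θ_0 = (607.2 + 210.6)/EI = 817.8/EI
A unit hogging moment at B produces rotation L₁/(3EI) + L₂/(3EI) = 5.75/EI.
Slope continuity at B: θ_0 = M_B·5.75/EI, so M_B = 817.8/5.75 = 142.2 kN·m (hogging).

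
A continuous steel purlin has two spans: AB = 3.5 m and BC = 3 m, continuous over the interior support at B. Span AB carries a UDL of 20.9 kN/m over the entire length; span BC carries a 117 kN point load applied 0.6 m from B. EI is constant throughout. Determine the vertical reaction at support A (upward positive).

Take M_B as the redundant. Released structure: two simple spans AB and BC with a hinge at B.
Discontinuity in slope at B on the released structure — sum the simple-span end rotations:
  span AB: UDL 20.9: wL³/(24EI) = 37.34/EI
  span BC: point load 117 at a = 0.6: Pab(L + b)/(6LEI) = 50.54/EI
  relative rotation θ_0 = (37.34 + 50.54)/EI = 87.88/EI
A unit hogging moment at B produces rotation L₁/(3EI) + L₂/(3EI) = 2.167/EI.
Compatibility: M_B·(L₁+L₂)/(3EI) = θ_0, giving M_B = 40.56 kN·m (hogging).
Span AB, ΣM about A with M_B applied at B: R_B^{AB}·3.5 = 128 + 40.56, so R_B^{AB} = 48.16 kN and R_A = 73.15 − 48.16 = 24.99 kN.

R_A = 24.99 kN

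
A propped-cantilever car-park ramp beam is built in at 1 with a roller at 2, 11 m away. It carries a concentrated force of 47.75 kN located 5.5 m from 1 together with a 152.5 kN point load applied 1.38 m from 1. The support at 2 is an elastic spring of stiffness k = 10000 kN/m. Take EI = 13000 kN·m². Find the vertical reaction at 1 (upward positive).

R_1 = 181.9 kN

Remove the prop at 2; the released (primary) structure is a cantilever built in at 1.
Primary-structure tip deflection at 2 by superposition:
  point load 47.75 at a = 5.5: Pa²(3L − a)/(6EI) = 6620/EI
  point load 152.5 at a = 1.38: Pa²(3L − a)/(6EI) = 1531/EI
  δ_0 = 8151/EI
Flexibility coefficient — unit upward force at 2: δ_{22} = L³/(3EI) = 443.7/EI.
With EI = 13000 kN·m²: δ_0 = 0.62699 m and δ_{22} = 0.034128 m/kN.
Compatibility — the spring shortens by R_2/k under the reaction it provides: δ_0 − R_2·δ_{22} = R_2/k. With 1/k = 0.0001 m/kN, R_2 = δ_0 / (δ_{22} + 1/k) = 0.62699 / (0.034128 + 0.0001) = 18.32 kN.
Vertical equilibrium: R_1 = ΣP − R_2 = 200.2 − 18.32 = 181.9 kN.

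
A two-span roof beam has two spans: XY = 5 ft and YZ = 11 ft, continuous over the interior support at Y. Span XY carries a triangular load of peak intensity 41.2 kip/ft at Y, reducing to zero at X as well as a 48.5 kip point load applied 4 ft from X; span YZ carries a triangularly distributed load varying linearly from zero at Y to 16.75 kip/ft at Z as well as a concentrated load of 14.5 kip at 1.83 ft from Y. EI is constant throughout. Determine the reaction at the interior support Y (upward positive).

Release continuity at Y by inserting a hinge; the redundant is the internal moment M_Y. The primary structure is two simply-supported spans XY and YZ.
Discontinuity in slope at Y on the released structure — sum the simple-span end rotations:
  span XY: triangular load, peak 41.2: w₀L³/(45EI) = 114.4/EI
  span XY: point load 48.5 at a = 4: Pab(L + a)/(6LEI) = 58.2/EI
  span YZ: triangular load, peak 16.75: 7w₀L³/(360EI) = 433.5/EI
  span YZ: point load 14.5 at a = 1.83: Pab(L + b)/(6LEI) = 74.36/EI
  relative rotation θ_0 = (172.6 + 507.9)/EI = 680.5/EI
A unit hogging moment at Y produces rotation L₁/(3EI) + L₂/(3EI) = 5.333/EI.
Compatibility: M_Y·(L₁+L₂)/(3EI) = θ_0, giving M_Y = 127.6 kip·ft (hogging).
Span XY, ΣM about X with M_Y applied at Y: R_Y^{XY}·5 = 537.3 + 127.6, so R_Y^{XY} = 133 kip and R_X = 151.5 − 133 = 18.51 kip.
Span YZ, ΣM about Z: R_Y^{YZ}·11 = 470.8 + 127.6, so R_Y^{YZ} = 54.4 kip and R_Z = 106.6 − 54.4 = 52.23 kip.
R_Y = 133 + 54.4 = 187.4 kip.

R_Y = 187.4 kip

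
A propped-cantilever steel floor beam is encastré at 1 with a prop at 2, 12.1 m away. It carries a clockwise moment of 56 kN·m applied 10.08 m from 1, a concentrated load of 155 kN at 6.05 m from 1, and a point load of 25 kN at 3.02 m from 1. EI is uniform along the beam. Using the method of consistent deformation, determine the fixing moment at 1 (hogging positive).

Choose R_2 as the redundant. The primary structure is the cantilever fixed at 1.
Primary-structure tip deflection at 2 by superposition:
  clockwise couple 56 at a = 10.08: M₀a(2L − a)/(2EI) = 3985/EI
  point load 155 at a = 6.05: Pa²(3L − a)/(6EI) = 28603/EI
  point load 25 at a = 3.02: Pa²(3L − a)/(6EI) = 1265/EI
  δ_0 = 33853/EI
Tip deflection under a unit load at 2: L³/(3EI) = 590.5/EI.
Compatibility at 2: δ_0 − R_2·δ_{22} = 0, so R_2 = 33853/590.5 = 57.33 kN.
Moment equilibrium about 1: M_1 = Σ(load moments about 1) − R_2·L = 1069 − 57.33×12.1 = 375.6 kN·m.

M_1 = 375.6 kN·m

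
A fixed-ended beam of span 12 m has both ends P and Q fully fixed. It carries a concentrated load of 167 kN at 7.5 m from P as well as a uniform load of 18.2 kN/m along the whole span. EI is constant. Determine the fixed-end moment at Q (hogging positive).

Release both end moments; the primary structure is a simply-supported span PQ with redundants M_P and M_Q.
Simple-span end rotations at P and Q under the given loads:
  at P: point load 167 at a = 7.5: Pab(L + b)/(6LEI) = 1292/EI
  at Q: point load 167 at a = 7.5: Pab(L + a)/(6LEI) = 1526/EI
  at P: UDL 18.2: wL³/(24EI) = 1310/EI
  at Q: UDL 18.2: wL³/(24EI) = 1310/EI
  θ_P0 = 2602/EI,  θ_Q0 = 2837/EI
Flexibility coefficients: a unit moment at one end gives L/(3EI) there and L/(6EI) at the far end, so f₁₁ = f₂₂ = 4/EI and f₁₂ = f₂₁ = 2/EI.
Compatibility — zero rotation at each built-in end:
  4 M_P + 2 M_Q = 2602
  2 M_P + 4 M_Q = 2837
Solving the pair gives M_P = 394.5 kN·m and M_Q = 512 kN·m (hogging).

M_Q = 512 kN·m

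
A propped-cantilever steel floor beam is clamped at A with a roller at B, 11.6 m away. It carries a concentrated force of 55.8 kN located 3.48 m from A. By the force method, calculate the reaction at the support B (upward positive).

Remove the prop at B; the released (primary) structure is a cantilever built in at A.
Deflection at B on the released cantilever, summing each load's contribution:
  point load 55.8 at a = 3.48: Pa²(3L − a)/(6EI) = 3527/EI
Flexibility coefficient — unit upward force at B: δ_{BB} = L³/(3EI) = 520.3/EI.
Compatibility at B: δ_0 − R_B·δ_{BB} = 0, so R_B = 3527/520.3 = 6.78 kN.

R_B = 6.78 kN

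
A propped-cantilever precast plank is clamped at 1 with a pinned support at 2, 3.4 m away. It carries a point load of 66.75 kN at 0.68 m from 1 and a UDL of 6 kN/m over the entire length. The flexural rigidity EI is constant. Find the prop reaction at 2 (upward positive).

R_2 = 11.39 kN

Choose R_2 as the redundant. The primary structure is the cantilever fixed at 1.
Primary-structure tip deflection at 2 by superposition:
  point load 66.75 at a = 0.68: Pa²(3L − a)/(6EI) = 48.97/EI
  UDL 6: wL⁴/(8EI) = 100.2/EI
  δ_0 = 149.2/EI
Tip deflection under a unit load at 2: L³/(3EI) = 13.1/EI.
Compatibility at 2: δ_0 − R_2·δ_{22} = 0, so R_2 = 149.2/13.1 = 11.39 kN.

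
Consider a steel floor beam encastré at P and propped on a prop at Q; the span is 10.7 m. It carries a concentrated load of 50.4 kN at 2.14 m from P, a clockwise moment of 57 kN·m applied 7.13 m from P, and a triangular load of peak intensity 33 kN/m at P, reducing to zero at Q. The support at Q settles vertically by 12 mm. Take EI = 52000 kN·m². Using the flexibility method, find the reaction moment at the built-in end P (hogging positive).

Take the reaction at Q as the redundant and release it; the primary structure is a cantilever fixed at P.
Downward deflection at the released point Q due to the loads:
  point load 50.4 at a = 2.14: Pa²(3L − a)/(6EI) = 1153/EI
  clockwise couple 57 at a = 7.13: M₀a(2L − a)/(2EI) = 2900/EI
  triangular load, peak 33 at the fixed end: w₀L⁴/(30EI) = 14419/EI
  δ_0 = 18471/EI
Tip deflection under a unit load at Q: L³/(3EI) = 408.3/EI.
With EI = 52000 kN·m²: δ_0 = 0.35521 m and δ_{QQ} = 0.007853 m/kN.
Compatibility — the beam at Q must follow the support down by 0.012 m: δ_0 − R_Q·δ_{QQ} = 0.012, so R_Q = (0.35521 − 0.012)/0.007853 = 43.71 kN.
Moment equilibrium about P: M_P = Σ(load moments about P) − R_Q·L = 794.6 − 43.71×10.7 = 326.9 kN·m.

M_P = 326.9 kN·m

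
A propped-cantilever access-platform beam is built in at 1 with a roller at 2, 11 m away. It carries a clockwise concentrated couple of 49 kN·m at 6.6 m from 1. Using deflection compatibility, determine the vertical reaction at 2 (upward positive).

Release the roller at 2. Primary structure: cantilever fixed at 1.
Free-end deflection of the primary structure under the applied loading (downward +):
  clockwise couple 49 at a = 6.6: M₀a(2L − a)/(2EI) = 2490/EI
Tip deflection under a unit load at 2: L³/(3EI) = 443.7/EI.
Compatibility at 2: δ_0 − R_2·δ_{22} = 0, so R_2 = 2490/443.7 = 5.613 kN.

R_2 = 5.613 kN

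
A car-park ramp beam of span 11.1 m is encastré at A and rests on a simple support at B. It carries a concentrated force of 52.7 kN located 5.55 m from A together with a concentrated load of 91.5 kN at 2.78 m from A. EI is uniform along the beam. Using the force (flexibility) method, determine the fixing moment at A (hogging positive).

M_A = 276.5 kN·m

Release the roller at B. Primary structure: cantilever fixed at A.
Downward deflection at the released point B due to the loads:
  point load 52.7 at a = 5.55: Pa²(3L − a)/(6EI) = 7508/EI
  point load 91.5 at a = 2.78: Pa²(3L − a)/(6EI) = 3597/EI
  δ_0 = 11105/EI
Flexibility coefficient — unit upward force at B: δ_{BB} = L³/(3EI) = 455.9/EI.
The prop prevents deflection at B: R_B = δ_0/δ_{BB} = 11105/455.9 = 24.36 kN.
Moment equilibrium about A: M_A = Σ(load moments about A) − R_B·L = 546.9 − 24.36×11.1 = 276.5 kN·m.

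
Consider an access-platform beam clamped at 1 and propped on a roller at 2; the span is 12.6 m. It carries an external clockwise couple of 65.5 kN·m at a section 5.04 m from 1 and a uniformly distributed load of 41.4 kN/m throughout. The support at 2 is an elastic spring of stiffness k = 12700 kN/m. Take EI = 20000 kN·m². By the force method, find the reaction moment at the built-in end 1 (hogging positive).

M_1 = 830.2 kN·m

Release the roller at 2. Primary structure: cantilever fixed at 1.
Deflection at 2 on the released cantilever, summing each load's contribution:
  clockwise couple 65.5 at a = 5.04: M₀a(2L − a)/(2EI) = 3328/EI
  UDL 41.4: wL⁴/(8EI) = 130435/EI
  δ_0 = 133762/EI
Tip deflection under a unit load at 2: L³/(3EI) = 666.8/EI.
With EI = 20000 kN·m²: δ_0 = 6.6881 m and δ_{22} = 0.03334 m/kN.
Compatibility — the spring shortens by R_2/k under the reaction it provides: δ_0 − R_2·δ_{22} = R_2/k. With 1/k = 0.000079 m/kN, R_2 = δ_0 / (δ_{22} + 1/k) = 6.6881 / (0.03334 + 0.000079) = 200.1 kN.
Moment equilibrium about 1: M_1 = Σ(load moments about 1) − R_2·L = 3352 − 200.1×12.6 = 830.2 kN·m.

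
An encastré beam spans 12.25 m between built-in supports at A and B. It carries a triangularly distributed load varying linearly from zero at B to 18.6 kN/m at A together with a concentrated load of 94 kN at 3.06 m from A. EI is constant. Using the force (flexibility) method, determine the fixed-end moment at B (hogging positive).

M_B = 146.9 kN·m

Take the two fixed-end moments M_A, M_B as redundants; the released structure is the simple span AB.
End rotations of the released simple span under the applied load (×1/EI):
  at A: triangular load, peak 18.6: w₀L³/(45EI) = 759.8/EI
  at B: triangular load, peak 18.6: 7w₀L³/(360EI) = 664.8/EI
  at A: point load 94 at a = 3.06: Pab(L + b)/(6LEI) = 771.1/EI
  at B: point load 94 at a = 3.06: Pab(L + a)/(6LEI) = 550.6/EI
  θ_A0 = 1531/EI,  θ_B0 = 1215/EI
Flexibility coefficients: a unit moment at one end gives L/(3EI) there and L/(6EI) at the far end, so f₁₁ = f₂₂ = 4.083/EI and f₁₂ = f₂₁ = 2.042/EI.
Compatibility — zero rotation at each built-in end:
  4.083 M_A + 2.042 M_B = 1531
  2.042 M_A + 4.083 M_B = 1215
Solving the pair gives M_A = 301.4 kN·m and M_B = 146.9 kN·m (hogging).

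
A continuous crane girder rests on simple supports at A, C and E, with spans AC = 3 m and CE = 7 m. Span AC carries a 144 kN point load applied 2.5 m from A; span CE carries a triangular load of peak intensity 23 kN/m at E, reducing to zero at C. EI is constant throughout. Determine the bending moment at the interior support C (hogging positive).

M_C = 62.52 kN·m

Release continuity at C by inserting a hinge; the redundant is the internal moment M_C. The primary structure is two simply-supported spans AC and CE.
Rotations at C on the released spans (each span's end-slope, ×1/EI):
  span AC: point load 144 at a = 2.5: Pab(L + a)/(6LEI) = 55/EI
  span CE: triangular load, peak 23: 7w₀L³/(360EI) = 153.4/EI
  relative rotation θ_0 = (55 + 153.4)/EI = 208.4/EI
A unit hogging moment at C produces rotation L₁/(3EI) + L₂/(3EI) = 3.333/EI.
Compatibility: M_C·(L₁+L₂)/(3EI) = θ_0, giving M_C = 62.52 kN·m (hogging).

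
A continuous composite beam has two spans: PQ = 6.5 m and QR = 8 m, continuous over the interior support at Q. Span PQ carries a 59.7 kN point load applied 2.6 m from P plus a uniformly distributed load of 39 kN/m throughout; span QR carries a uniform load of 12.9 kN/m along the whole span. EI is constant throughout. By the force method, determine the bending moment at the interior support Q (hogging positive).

M_Q = 178.5 kN·m

Insert a hinge at Q; M_Q is the redundant, and each span becomes simply supported.
Rotations at Q on the released spans (each span's end-slope, ×1/EI):
  span PQ: point load 59.7 at a = 2.6: Pab(L + a)/(6LEI) = 141.3/EI
  span PQ: UDL 39: wL³/(24EI) = 446.3/EI
  span QR: UDL 12.9: wL³/(24EI) = 275.2/EI
  relative rotation θ_0 = (587.5 + 275.2)/EI = 862.7/EI
A unit hogging moment at Q produces rotation L₁/(3EI) + L₂/(3EI) = 4.833/EI.
Slope continuity at Q: θ_0 = M_Q·4.833/EI, so M_Q = 862.7/4.833 = 178.5 kN·m (hogging).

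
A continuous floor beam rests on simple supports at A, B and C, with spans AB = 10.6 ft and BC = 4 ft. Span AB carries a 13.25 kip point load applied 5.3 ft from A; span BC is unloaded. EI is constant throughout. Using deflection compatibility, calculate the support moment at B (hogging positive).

Take M_B as the redundant. Released structure: two simple spans AB and BC with a hinge at B.
Rotations at B on the released spans (each span's end-slope, ×1/EI):
  span AB: point load 13.25 at a = 5.3: Pab(L + a)/(6LEI) = 93.05/EI
  relative rotation θ_0 = (93.05 + 0)/EI = 93.05/EI
A unit hogging moment at B produces rotation L₁/(3EI) + L₂/(3EI) = 4.867/EI.
Compatibility: M_B·(L₁+L₂)/(3EI) = θ_0, giving M_B = 19.12 kip·ft (hogging).

M_B = 19.12 kip·ft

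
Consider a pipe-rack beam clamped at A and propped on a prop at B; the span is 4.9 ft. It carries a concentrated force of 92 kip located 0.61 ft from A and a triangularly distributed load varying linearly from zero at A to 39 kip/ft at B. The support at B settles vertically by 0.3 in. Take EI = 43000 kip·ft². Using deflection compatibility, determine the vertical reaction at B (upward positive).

R_B = 27.19 kip

Take the reaction at B as the redundant and release it; the primary structure is a cantilever fixed at A.
Primary-structure tip deflection at B by superposition:
  point load 92 at a = 0.61: Pa²(3L − a)/(6EI) = 80.39/EI
  triangular load, peak 39 at the free end: 11w₀L⁴/(120EI) = 2061/EI
  δ_0 = 2141/EI
Flexibility coefficient — unit upward force at B: δ_{BB} = L³/(3EI) = 39.22/EI.
With EI = 43000 kip·ft²: δ_0 = 0.049798 ft and δ_{BB} = 0.000912 ft/kip.
Compatibility — the beam at B must follow the support down by 0.025 ft: δ_0 − R_B·δ_{BB} = 0.025, so R_B = (0.049798 − 0.025)/0.000912 = 27.19 kip.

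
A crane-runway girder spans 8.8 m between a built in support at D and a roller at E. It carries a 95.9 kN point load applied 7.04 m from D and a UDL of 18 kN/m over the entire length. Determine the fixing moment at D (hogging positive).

M_D = 255.3 kN·m

Choose R_E as the redundant. The primary structure is the cantilever fixed at D.
Primary-structure tip deflection at E by superposition:
  point load 95.9 at a = 7.04: Pa²(3L − a)/(6EI) = 15336/EI
  UDL 18: wL⁴/(8EI) = 13493/EI
  δ_0 = 28829/EI
Flexibility coefficient — unit upward force at E: δ_{EE} = L³/(3EI) = 227.2/EI.
The prop prevents deflection at E: R_E = δ_0/δ_{EE} = 28829/227.2 = 126.9 kN.
Moment equilibrium about D: M_D = Σ(load moments about D) − R_E·L = 1372 − 126.9×8.8 = 255.3 kN·m.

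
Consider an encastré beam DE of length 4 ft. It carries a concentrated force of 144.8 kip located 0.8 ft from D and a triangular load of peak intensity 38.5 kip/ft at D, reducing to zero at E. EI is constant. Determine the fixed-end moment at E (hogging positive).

M_E = 39.07 kip·ft

Release both end moments; the primary structure is a simply-supported span DE with redundants M_D and M_E.
End rotations of the released simple span under the applied load (×1/EI):
  at D: point load 144.8 at a = 0.8: Pab(L + b)/(6LEI) = 111.2/EI
  at E: point load 144.8 at a = 0.8: Pab(L + a)/(6LEI) = 74.14/EI
  at D: triangular load, peak 38.5: w₀L³/(45EI) = 54.76/EI
  at E: triangular load, peak 38.5: 7w₀L³/(360EI) = 47.91/EI
  θ_D0 = 166/EI,  θ_E0 = 122/EI
Flexibility coefficients: a unit moment at one end gives L/(3EI) there and L/(6EI) at the far end, so f₁₁ = f₂₂ = 1.333/EI and f₁₂ = f₂₁ = 0.6667/EI.
Compatibility — zero rotation at each built-in end:
  1.333 M_D + 0.6667 M_E = 166
  0.6667 M_D + 1.333 M_E = 122
Solving the pair gives M_D = 104.9 kip·ft and M_E = 39.07 kip·ft (hogging).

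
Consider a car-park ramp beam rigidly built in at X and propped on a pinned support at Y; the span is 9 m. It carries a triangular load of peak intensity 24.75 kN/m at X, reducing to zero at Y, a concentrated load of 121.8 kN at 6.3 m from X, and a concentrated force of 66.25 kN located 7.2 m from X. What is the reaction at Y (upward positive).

Take the reaction at Y as the redundant and release it; the primary structure is a cantilever fixed at X.
Primary-structure tip deflection at Y by superposition:
  triangular load, peak 24.75 at the fixed end: w₀L⁴/(30EI) = 5413/EI
  point load 121.8 at a = 6.3: Pa²(3L − a)/(6EI) = 16678/EI
  point load 66.25 at a = 7.2: Pa²(3L − a)/(6EI) = 11334/EI
  δ_0 = 33424/EI
Flexibility coefficient — unit upward force at Y: δ_{YY} = L³/(3EI) = 243/EI.
Compatibility at Y: δ_0 − R_Y·δ_{YY} = 0, so R_Y = 33424/243 = 137.5 kN.

R_Y = 137.5 kN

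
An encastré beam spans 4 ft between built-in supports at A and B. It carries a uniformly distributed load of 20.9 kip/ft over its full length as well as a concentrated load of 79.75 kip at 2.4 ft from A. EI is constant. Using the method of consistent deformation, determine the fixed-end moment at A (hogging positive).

M_A = 58.49 kip·ft

Release both end moments; the primary structure is a simply-supported span AB with redundants M_A and M_B.
On the primary (simply-supported) span, the end slopes from the loading are:
  at A: UDL 20.9: wL³/(24EI) = 55.73/EI
  at B: UDL 20.9: wL³/(24EI) = 55.73/EI
  at A: point load 79.75 at a = 2.4: Pab(L + b)/(6LEI) = 71.46/EI
  at B: point load 79.75 at a = 2.4: Pab(L + a)/(6LEI) = 81.66/EI
  θ_A0 = 127.2/EI,  θ_B0 = 137.4/EI
Flexibility coefficients: a unit moment at one end gives L/(3EI) there and L/(6EI) at the far end, so f₁₁ = f₂₂ = 1.333/EI and f₁₂ = f₂₁ = 0.6667/EI.
Compatibility — zero rotation at each built-in end:
  1.333 M_A + 0.6667 M_B = 127.2
  0.6667 M_A + 1.333 M_B = 137.4
Solving the pair gives M_A = 58.49 kip·ft and M_B = 73.8 kip·ft (hogging).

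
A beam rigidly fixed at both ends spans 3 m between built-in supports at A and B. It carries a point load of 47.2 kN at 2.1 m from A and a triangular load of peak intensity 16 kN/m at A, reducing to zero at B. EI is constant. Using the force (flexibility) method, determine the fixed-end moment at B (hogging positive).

Release both end moments; the primary structure is a simply-supported span AB with redundants M_A and M_B.
Simple-span end rotations at A and B under the given loads:
  at A: point load 47.2 at a = 2.1: Pab(L + b)/(6LEI) = 19.33/EI
  at B: point load 47.2 at a = 2.1: Pab(L + a)/(6LEI) = 25.28/EI
  at A: triangular load, peak 16: w₀L³/(45EI) = 9.6/EI
  at B: triangular load, peak 16: 7w₀L³/(360EI) = 8.4/EI
  θ_A0 = 28.93/EI,  θ_B0 = 33.68/EI
Flexibility coefficients: a unit moment at one end gives L/(3EI) there and L/(6EI) at the far end, so f₁₁ = f₂₂ = 1/EI and f₁₂ = f₂₁ = 0.5/EI.
Compatibility — zero rotation at each built-in end:
  1 M_A + 0.5 M_B = 28.93
  0.5 M_A + 1 M_B = 33.68
Solving the pair gives M_A = 16.12 kN·m and M_B = 25.62 kN·m (hogging).

M_B = 25.62 kN·m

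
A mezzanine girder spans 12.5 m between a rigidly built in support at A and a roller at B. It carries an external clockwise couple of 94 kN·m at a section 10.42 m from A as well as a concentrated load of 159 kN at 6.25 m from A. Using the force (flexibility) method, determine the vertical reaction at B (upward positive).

Remove the prop at B; the released (primary) structure is a cantilever built in at A.
Deflection at B on the released cantilever, summing each load's contribution:
  clockwise couple 94 at a = 10.42: M₀a(2L − a)/(2EI) = 7140/EI
  point load 159 at a = 6.25: Pa²(3L − a)/(6EI) = 32349/EI
  δ_0 = 39489/EI
Tip deflection under a unit load at B: L³/(3EI) = 651/EI.
The prop prevents deflection at B: R_B = δ_0/δ_{BB} = 39489/651 = 60.66 kN.

R_B = 60.66 kN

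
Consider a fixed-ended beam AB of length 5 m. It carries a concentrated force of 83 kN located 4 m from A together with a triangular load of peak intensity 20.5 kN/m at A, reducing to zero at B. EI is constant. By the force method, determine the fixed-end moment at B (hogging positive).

M_B = 70.2 kN·m

Release both end moments; the primary structure is a simply-supported span AB with redundants M_A and M_B.
Simple-span end rotations at A and B under the given loads:
  at A: point load 83 at a = 4: Pab(L + b)/(6LEI) = 66.4/EI
  at B: point load 83 at a = 4: Pab(L + a)/(6LEI) = 99.6/EI
  at A: triangular load, peak 20.5: w₀L³/(45EI) = 56.94/EI
  at B: triangular load, peak 20.5: 7w₀L³/(360EI) = 49.83/EI
  θ_A0 = 123.3/EI,  θ_B0 = 149.4/EI
Flexibility coefficients: a unit moment at one end gives L/(3EI) there and L/(6EI) at the far end, so f₁₁ = f₂₂ = 1.667/EI and f₁₂ = f₂₁ = 0.8333/EI.
Compatibility — zero rotation at each built-in end:
  1.667 M_A + 0.8333 M_B = 123.3
  0.8333 M_A + 1.667 M_B = 149.4
Solving the pair gives M_A = 38.91 kN·m and M_B = 70.2 kN·m (hogging).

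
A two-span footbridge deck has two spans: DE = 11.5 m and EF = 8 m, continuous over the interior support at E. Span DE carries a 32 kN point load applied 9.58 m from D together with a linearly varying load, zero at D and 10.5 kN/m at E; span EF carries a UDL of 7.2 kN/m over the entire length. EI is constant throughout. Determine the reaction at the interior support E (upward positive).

R_E = 118.2 kN

Release continuity at E by inserting a hinge; the redundant is the internal moment M_E. The primary structure is two simply-supported spans DE and EF.
Rotations at E on the released spans (each span's end-slope, ×1/EI):
  span DE: point load 32 at a = 9.58: Pab(L + a)/(6LEI) = 179.8/EI
  span DE: triangular load, peak 10.5: w₀L³/(45EI) = 354.9/EI
  span EF: UDL 7.2: wL³/(24EI) = 153.6/EI
  relative rotation θ_0 = (534.7 + 153.6)/EI = 688.3/EI
A unit hogging moment at E produces rotation L₁/(3EI) + L₂/(3EI) = 6.5/EI.
Slope continuity at E: θ_0 = M_E·6.5/EI, so M_E = 688.3/6.5 = 105.9 kN·m (hogging).
Span DE, ΣM about D with M_E applied at E: R_E^{DE}·11.5 = 769.4 + 105.9, so R_E^{DE} = 76.12 kN and R_D = 92.38 − 76.12 = 16.26 kN.
Span EF, ΣM about F: R_E^{EF}·8 = 230.4 + 105.9, so R_E^{EF} = 42.04 kN and R_F = 57.6 − 42.04 = 15.56 kN.
R_E = 76.12 + 42.04 = 118.2 kN.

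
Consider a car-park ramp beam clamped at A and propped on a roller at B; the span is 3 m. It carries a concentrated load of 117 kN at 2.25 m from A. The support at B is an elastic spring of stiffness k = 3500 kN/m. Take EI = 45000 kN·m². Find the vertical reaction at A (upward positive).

R_A = 86.51 kN

Remove the prop at B; the released (primary) structure is a cantilever built in at A.
Deflection at B on the released cantilever, summing each load's contribution:
  point load 117 at a = 2.25: Pa²(3L − a)/(6EI) = 666.4/EI
Flexibility coefficient — unit upward force at B: δ_{BB} = L³/(3EI) = 9/EI.
With EI = 45000 kN·m²: δ_0 = 0.014808 m and δ_{BB} = 0.0002 m/kN.
Compatibility — the spring shortens by R_B/k under the reaction it provides: δ_0 − R_B·δ_{BB} = R_B/k. With 1/k = 0.000286 m/kN, R_B = δ_0 / (δ_{BB} + 1/k) = 0.014808 / (0.0002 + 0.000286) = 30.49 kN.
Vertical equilibrium: R_A = ΣP − R_B = 117 − 30.49 = 86.51 kN.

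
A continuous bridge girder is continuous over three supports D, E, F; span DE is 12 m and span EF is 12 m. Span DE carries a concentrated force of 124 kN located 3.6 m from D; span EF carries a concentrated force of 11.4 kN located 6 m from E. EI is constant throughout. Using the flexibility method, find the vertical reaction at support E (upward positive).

R_E = 61.96 kN

Take M_E as the redundant. Released structure: two simple spans DE and EF with a hinge at E.
End slopes at the hinge E, treating each span as simply supported:
  span DE: point load 124 at a = 3.6: Pab(L + a)/(6LEI) = 812.4/EI
  span EF: point load 11.4 at a = 6: Pab(L + b)/(6LEI) = 102.6/EI
  relative rotation θ_0 = (812.4 + 102.6)/EI = 915/EI
A unit hogging moment at E produces rotation L₁/(3EI) + L₂/(3EI) = 8/EI.
Compatibility: M_E·(L₁+L₂)/(3EI) = θ_0, giving M_E = 114.4 kN·m (hogging).
Span DE, ΣM about D with M_E applied at E: R_E^{DE}·12 = 446.4 + 114.4, so R_E^{DE} = 46.73 kN and R_D = 124 − 46.73 = 77.27 kN.
Span EF, ΣM about F: R_E^{EF}·12 = 68.4 + 114.4, so R_E^{EF} = 15.23 kN and R_F = 11.4 − 15.23 = -3.832 kN.
R_E = 46.73 + 15.23 = 61.96 kN.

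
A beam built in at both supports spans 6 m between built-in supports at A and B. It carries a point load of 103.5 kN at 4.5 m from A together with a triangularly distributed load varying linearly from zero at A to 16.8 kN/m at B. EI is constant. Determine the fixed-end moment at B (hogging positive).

M_B = 117.6 kN·m

Take the two fixed-end moments M_A, M_B as redundants; the released structure is the simple span AB.
Simple-span end rotations at A and B under the given loads:
  at A: point load 103.5 at a = 4.5: Pab(L + b)/(6LEI) = 145.5/EI
  at B: point load 103.5 at a = 4.5: Pab(L + a)/(6LEI) = 203.8/EI
  at A: triangular load, peak 16.8: 7w₀L³/(360EI) = 70.56/EI
  at B: triangular load, peak 16.8: w₀L³/(45EI) = 80.64/EI
  θ_A0 = 216.1/EI,  θ_B0 = 284.4/EI
Flexibility coefficients: a unit moment at one end gives L/(3EI) there and L/(6EI) at the far end, so f₁₁ = f₂₂ = 2/EI and f₁₂ = f₂₁ = 1/EI.
Compatibility — zero rotation at each built-in end:
  2 M_A + 1 M_B = 216.1
  1 M_A + 2 M_B = 284.4
Solving the pair gives M_A = 49.27 kN·m and M_B = 117.6 kN·m (hogging).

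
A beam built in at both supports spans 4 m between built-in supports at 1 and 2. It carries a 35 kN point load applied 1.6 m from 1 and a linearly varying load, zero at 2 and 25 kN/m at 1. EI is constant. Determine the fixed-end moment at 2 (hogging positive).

M_2 = 26.77 kN·m

Release both end moments; the primary structure is a simply-supported span 12 with redundants M_1 and M_2.
Simple-span end rotations at 1 and 2 under the given loads:
  at 1: point load 35 at a = 1.6: Pab(L + b)/(6LEI) = 35.84/EI
  at 2: point load 35 at a = 1.6: Pab(L + a)/(6LEI) = 31.36/EI
  at 1: triangular load, peak 25: w₀L³/(45EI) = 35.56/EI
  at 2: triangular load, peak 25: 7w₀L³/(360EI) = 31.11/EI
  θ_10 = 71.4/EI,  θ_20 = 62.47/EI
Flexibility coefficients: a unit moment at one end gives L/(3EI) there and L/(6EI) at the far end, so f₁₁ = f₂₂ = 1.333/EI and f₁₂ = f₂₁ = 0.6667/EI.
Compatibility — zero rotation at each built-in end:
  1.333 M_1 + 0.6667 M_2 = 71.4
  0.6667 M_1 + 1.333 M_2 = 62.47
Solving the pair gives M_1 = 40.16 kN·m and M_2 = 26.77 kN·m (hogging).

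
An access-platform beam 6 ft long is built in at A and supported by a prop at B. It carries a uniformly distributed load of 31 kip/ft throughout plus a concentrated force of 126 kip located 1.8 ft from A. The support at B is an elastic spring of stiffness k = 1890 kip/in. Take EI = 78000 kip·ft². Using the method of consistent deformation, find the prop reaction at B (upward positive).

R_B = 81.18 kip

Release the roller at B. Primary structure: cantilever fixed at A.
Deflection at B on the released cantilever, summing each load's contribution:
  UDL 31: wL⁴/(8EI) = 5022/EI
  point load 126 at a = 1.8: Pa²(3L − a)/(6EI) = 1102/EI
  δ_0 = 6124/EI
Flexibility coefficient — unit upward force at B: δ_{BB} = L³/(3EI) = 72/EI.
With EI = 78000 kip·ft²: δ_0 = 0.078516 ft and δ_{BB} = 0.000923 ft/kip.
Compatibility — the spring shortens by R_B/k under the reaction it provides: δ_0 − R_B·δ_{BB} = R_B/k. With 1/k = 1/(1890×12) ft/kip = 0.000044 ft/kip, R_B = δ_0 / (δ_{BB} + 1/k) = 0.078516 / (0.000923 + 0.000044) = 81.18 kip.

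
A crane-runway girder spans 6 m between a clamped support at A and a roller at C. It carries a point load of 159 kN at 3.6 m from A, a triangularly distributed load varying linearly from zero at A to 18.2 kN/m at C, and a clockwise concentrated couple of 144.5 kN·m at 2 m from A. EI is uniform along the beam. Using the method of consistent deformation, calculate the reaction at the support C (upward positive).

R_C = 118.8 kN

Remove the prop at C; the released (primary) structure is a cantilever built in at A.
Primary-structure tip deflection at C by superposition:
  point load 159 at a = 3.6: Pa²(3L − a)/(6EI) = 4946/EI
  triangular load, peak 18.2 at the free end: 11w₀L⁴/(120EI) = 2162/EI
  clockwise couple 144.5 at a = 2: M₀a(2L − a)/(2EI) = 1445/EI
  δ_0 = 8553/EI
Tip deflection under a unit load at C: L³/(3EI) = 72/EI.
Compatibility at C: δ_0 − R_C·δ_{CC} = 0, so R_C = 8553/72 = 118.8 kN.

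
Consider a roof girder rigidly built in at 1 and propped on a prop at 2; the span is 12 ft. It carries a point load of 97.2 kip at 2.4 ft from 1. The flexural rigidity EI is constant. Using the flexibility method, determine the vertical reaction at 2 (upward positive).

Remove the prop at 2; the released (primary) structure is a cantilever built in at 1.
Free-end deflection of the primary structure under the applied loading (downward +):
  point load 97.2 at a = 2.4: Pa²(3L − a)/(6EI) = 3135/EI
Flexibility coefficient — unit upward force at 2: δ_{22} = L³/(3EI) = 576/EI.
The prop prevents deflection at 2: R_2 = δ_0/δ_{22} = 3135/576 = 5.443 kip.

R_2 = 5.443 kip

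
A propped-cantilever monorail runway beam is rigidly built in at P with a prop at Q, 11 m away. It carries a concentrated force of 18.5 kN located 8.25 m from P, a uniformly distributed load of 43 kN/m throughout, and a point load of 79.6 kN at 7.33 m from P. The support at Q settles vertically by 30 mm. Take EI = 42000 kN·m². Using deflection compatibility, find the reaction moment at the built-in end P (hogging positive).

M_P = 835.3 kN·m

Take the reaction at Q as the redundant and release it; the primary structure is a cantilever fixed at P.
Deflection at Q on the released cantilever, summing each load's contribution:
  point load 18.5 at a = 8.25: Pa²(3L − a)/(6EI) = 5194/EI
  UDL 43: wL⁴/(8EI) = 78695/EI
  point load 79.6 at a = 7.33: Pa²(3L − a)/(6EI) = 18298/EI
  δ_0 = 102187/EI
Flexibility coefficient — unit upward force at Q: δ_{QQ} = L³/(3EI) = 443.7/EI.
With EI = 42000 kN·m²: δ_0 = 2.433 m and δ_{QQ} = 0.010563 m/kN.
Compatibility — the beam at Q must follow the support down by 0.03 m: δ_0 − R_Q·δ_{QQ} = 0.03, so R_Q = (2.433 − 0.03)/0.010563 = 227.5 kN.
Moment equilibrium about P: M_P = Σ(load moments about P) − R_Q·L = 3338 − 227.5×11 = 835.3 kN·m.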